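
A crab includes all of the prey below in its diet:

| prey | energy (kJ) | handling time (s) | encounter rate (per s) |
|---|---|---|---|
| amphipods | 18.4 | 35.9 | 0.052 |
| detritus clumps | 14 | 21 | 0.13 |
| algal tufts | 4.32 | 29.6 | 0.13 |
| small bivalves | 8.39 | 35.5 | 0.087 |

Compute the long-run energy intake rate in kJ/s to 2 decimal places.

0.32 kJ/s

R = (0.052×18.4 + 0.13×14 + 0.13×4.32 + 0.087×8.39) / (1 + 0.052×35.9 + 0.13×21 + 0.13×29.6 + 0.087×35.5) = 4.068/12.53 = 0.3246 kJ/s.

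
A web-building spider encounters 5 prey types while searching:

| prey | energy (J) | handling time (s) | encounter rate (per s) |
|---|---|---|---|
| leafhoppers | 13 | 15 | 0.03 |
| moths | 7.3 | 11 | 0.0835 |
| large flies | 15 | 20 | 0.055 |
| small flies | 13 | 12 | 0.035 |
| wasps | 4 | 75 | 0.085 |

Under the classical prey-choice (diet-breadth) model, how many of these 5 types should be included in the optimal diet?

E/h in descending order: small flies 1.08, leafhoppers 0.867, large flies 0.75, moths 0.664, wasps 0.0533 J/s. The optimal diet is the largest prefix of this list for which every included type satisfies E_i/h_i > R on the types above it.
Rate on top 1: 0.3204. leafhoppers: 0.867 > 0.3204 → include.
Rate on top 2: 0.4519. large flies: 0.75 > 0.4519 → include.
Rate on top 3: 0.5623. moths: 0.664 > 0.5623 → include.
Rate on top 4: 0.5862. wasps: 0.0533 < 0.5862 → exclude; stop.
Optimal diet: small flies, leafhoppers, large flies, moths — 4 of 5 types.

4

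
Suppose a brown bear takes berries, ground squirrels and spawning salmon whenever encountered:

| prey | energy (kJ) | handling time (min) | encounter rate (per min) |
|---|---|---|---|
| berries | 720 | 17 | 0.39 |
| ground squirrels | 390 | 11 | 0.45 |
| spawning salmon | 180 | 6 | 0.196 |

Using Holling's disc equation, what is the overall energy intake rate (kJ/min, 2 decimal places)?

R = (0.39×720 + 0.45×390 + 0.196×180) / (1 + 0.39×17 + 0.45×11 + 0.196×6) = 491.6/13.76 = 35.74 kJ/min.

35.74 kJ/min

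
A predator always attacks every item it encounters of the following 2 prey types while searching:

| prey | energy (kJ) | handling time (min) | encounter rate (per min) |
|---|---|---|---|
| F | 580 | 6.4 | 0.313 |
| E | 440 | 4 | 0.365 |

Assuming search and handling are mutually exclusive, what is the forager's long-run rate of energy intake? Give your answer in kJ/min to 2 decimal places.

R = (0.313×580 + 0.365×440) / (1 + 0.313×6.4 + 0.365×4) = 342.1/4.463 = 76.66 kJ/min.

76.66 kJ/min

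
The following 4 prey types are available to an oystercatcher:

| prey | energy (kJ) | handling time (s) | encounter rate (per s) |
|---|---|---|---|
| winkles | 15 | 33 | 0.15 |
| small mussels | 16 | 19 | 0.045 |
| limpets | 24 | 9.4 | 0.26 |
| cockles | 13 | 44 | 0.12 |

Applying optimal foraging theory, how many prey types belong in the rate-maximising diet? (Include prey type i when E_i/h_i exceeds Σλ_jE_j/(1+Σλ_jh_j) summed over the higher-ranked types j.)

1

E/h in descending order: limpets 2.55, small mussels 0.842, winkles 0.455, cockles 0.295 kJ/s. The optimal diet is the largest prefix of this list for which every included type satisfies E_i/h_i > R on the types above it.
Rate on top 1: 1.812. small mussels: 0.842 < 1.812 → exclude; stop.
Optimal diet: limpets — 1 of 4 types.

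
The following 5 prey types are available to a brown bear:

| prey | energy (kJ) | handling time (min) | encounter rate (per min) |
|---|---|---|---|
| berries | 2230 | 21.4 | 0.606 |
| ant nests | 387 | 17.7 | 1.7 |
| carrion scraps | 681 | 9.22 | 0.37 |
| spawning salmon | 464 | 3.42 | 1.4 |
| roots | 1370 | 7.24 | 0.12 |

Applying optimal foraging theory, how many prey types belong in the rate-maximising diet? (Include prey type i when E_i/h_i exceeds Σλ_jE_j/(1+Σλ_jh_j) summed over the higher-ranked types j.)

2

Rank by E/h (kJ/min): roots 189, spawning salmon 136, berries 104, carrion scraps 73.9, ant nests 21.9. Include each in turn until the next type's E/h falls below the running intake rate.
Rate on top 1: 87.97. spawning salmon: 136 > 87.97 → include.
Rate on top 2: 122.3. berries: 104 < 122.3 → exclude; stop.
Optimal diet: roots, spawning salmon — 2 of 5 types.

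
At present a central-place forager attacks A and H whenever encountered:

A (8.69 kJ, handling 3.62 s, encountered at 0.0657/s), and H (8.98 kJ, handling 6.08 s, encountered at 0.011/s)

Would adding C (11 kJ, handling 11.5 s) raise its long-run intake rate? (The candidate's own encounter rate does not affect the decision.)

Yes

Intake rate on the current diet: R = (0.0657×8.69 + 0.011×8.98) / (1 + 0.0657×3.62 + 0.011×6.08) = 0.6697/1.305 = 0.5133 kJ/s.
Profitability of C: 11/11.5 = 0.9565 kJ/s.
Since 0.9565 > R, including C increases the long-run rate.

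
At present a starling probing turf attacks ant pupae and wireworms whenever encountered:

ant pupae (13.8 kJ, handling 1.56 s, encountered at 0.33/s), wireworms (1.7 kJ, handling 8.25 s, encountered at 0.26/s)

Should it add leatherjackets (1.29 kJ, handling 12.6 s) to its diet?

Intake rate on the current diet: R = (0.33×13.8 + 0.26×1.7) / (1 + 0.33×1.56 + 0.26×8.25) = 4.996/3.66 = 1.365 kJ/s.
leatherjackets: E/h = 1.29/12.6 = 0.1024 kJ/s.
0.1024 < 1.365, so adding leatherjackets would lower the average — exclude it.

No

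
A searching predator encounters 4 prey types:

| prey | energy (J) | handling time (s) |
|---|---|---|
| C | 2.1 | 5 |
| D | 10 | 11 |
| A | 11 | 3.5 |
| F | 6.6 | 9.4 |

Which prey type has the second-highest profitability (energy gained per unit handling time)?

D

In descending order of E/h:
A: 11/3.5 = 3.14 J/s
D: 10/11 = 0.909 J/s
F: 6.6/9.4 = 0.702 J/s
C: 2.1/5 = 0.42 J/s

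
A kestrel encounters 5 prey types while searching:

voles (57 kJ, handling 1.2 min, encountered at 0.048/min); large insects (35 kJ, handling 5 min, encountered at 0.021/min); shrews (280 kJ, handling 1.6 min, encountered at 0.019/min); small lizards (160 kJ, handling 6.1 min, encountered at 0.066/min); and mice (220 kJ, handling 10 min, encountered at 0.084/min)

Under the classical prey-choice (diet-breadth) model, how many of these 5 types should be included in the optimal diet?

4

Profitabilities (E/h, kJ/min): shrews 175, voles 47.5, small lizards 26.2, mice 22, large insects 7. Add prey in this order while the next type's profitability exceeds the intake rate on those already taken.
Rate on top 1: 5.163. voles: 47.5 > 5.163 → include.
Rate on top 2: 7.404. small lizards: 26.2 > 7.404 → include.
Rate on top 3: 12.49. mice: 22 > 12.49 → include.
Rate on top 4: 15.92. large insects: 7 < 15.92 → exclude; stop.
Optimal diet: shrews, voles, small lizards, mice — 4 of 5 types.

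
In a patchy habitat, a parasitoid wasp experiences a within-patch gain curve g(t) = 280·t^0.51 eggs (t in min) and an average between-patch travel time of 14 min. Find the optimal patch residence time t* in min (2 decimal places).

14.57 min

By the marginal value theorem, leave when the instantaneous gain rate g'(t) equals the habitat-wide average g(t)/(T + t).
g'(t) = 0.51·280·t^-0.49. Setting 0.51·280·t^-0.49 = 280·t^0.51/(14+t) gives 0.51(14+t) = t, so 0.49·t = 0.51×14.
t* = 0.51×14/0.49 = 14.57 min.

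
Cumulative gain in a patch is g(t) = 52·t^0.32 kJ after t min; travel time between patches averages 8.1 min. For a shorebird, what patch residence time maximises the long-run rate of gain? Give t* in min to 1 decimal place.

Optimal t* satisfies g'(t*) = g(t*)/(T + t*).
g'(t) = 0.32·52·t^-0.68. Setting 0.32·52·t^-0.68 = 52·t^0.32/(8.1+t) gives 0.32(8.1+t) = t, so 0.68·t = 0.32×8.1.
t* = 0.32×8.1/0.68 = 3.812 min.

3.8 min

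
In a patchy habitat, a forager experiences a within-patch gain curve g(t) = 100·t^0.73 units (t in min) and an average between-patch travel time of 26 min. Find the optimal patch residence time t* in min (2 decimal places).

Optimal t* satisfies g'(t*) = g(t*)/(T + t*).
g'(t) = 0.73·100·t^-0.27. Setting 0.73·100·t^-0.27 = 100·t^0.73/(26+t) gives 0.73(26+t) = t, so 0.27·t = 0.73×26.
t* = 0.73×26/0.27 = 70.3 min.

70.30 min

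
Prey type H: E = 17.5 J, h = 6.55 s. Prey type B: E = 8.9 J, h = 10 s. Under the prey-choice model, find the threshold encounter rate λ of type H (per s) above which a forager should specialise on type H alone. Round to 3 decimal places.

0.076 per s

The zero-one rule: include type B iff E₂/h₂ > λE₁/(1+λh₁). Equality gives the switch point.
λE₁h₂ = E₂ + λE₂h₁ ⇒ λ = E₂/(E₁h₂ − E₂h₁) = 8.9/(175 − 58.3) = 0.07626 per s.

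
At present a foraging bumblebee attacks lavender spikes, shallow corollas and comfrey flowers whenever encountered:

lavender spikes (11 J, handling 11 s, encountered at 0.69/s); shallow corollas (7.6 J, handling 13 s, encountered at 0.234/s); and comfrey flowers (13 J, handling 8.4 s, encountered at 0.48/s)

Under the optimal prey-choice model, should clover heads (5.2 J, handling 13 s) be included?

Intake rate on the current diet: R = (0.69×11 + 0.234×7.6 + 0.48×13) / (1 + 0.69×11 + 0.234×13 + 0.48×8.4) = 15.61/15.66 = 0.9965 J/s.
clover heads: E/h = 5.2/13 = 0.4 J/s.
0.4 < 0.9965, so adding clover heads would lower the average — exclude it.

No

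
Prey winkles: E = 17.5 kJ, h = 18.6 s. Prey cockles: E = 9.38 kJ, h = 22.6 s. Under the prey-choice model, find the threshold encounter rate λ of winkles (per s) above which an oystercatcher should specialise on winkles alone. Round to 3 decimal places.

The zero-one rule: include cockles iff E₂/h₂ > λE₁/(1+λh₁). Equality gives the switch point.
λE₁h₂ = E₂ + λE₂h₁ ⇒ λ = E₂/(E₁h₂ − E₂h₁) = 9.38/(395.5 − 174.5) = 0.04244 per s.

0.042 per s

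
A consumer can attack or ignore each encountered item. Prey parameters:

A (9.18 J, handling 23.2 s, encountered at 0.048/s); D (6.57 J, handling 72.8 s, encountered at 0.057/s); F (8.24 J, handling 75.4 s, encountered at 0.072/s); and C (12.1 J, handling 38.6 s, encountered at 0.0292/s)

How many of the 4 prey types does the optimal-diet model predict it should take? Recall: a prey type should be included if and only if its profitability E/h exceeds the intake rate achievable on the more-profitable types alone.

E/h in descending order: A 0.396, C 0.313, F 0.109, D 0.0902 J/s. The optimal diet is the largest prefix of this list for which every included type satisfies E_i/h_i > R on the types above it.
Rate on top 1: 0.2085. C: 0.313 > 0.2085 → include.
Rate on top 2: 0.245. F: 0.109 < 0.245 → exclude; stop.
Optimal diet: A, C — 2 of 4 types.

2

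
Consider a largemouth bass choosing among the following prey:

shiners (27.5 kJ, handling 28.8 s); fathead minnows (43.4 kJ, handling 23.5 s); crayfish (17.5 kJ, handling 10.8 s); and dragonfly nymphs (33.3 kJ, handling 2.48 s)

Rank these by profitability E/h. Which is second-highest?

Profitability E/h (kJ/s): shiners = 27.5/28.8 = 0.955, fathead minnows = 43.4/23.5 = 1.85, crayfish = 17.5/10.8 = 1.62, dragonfly nymphs = 33.3/2.48 = 13.4.
Ranked: dragonfly nymphs > fathead minnows > crayfish > shiners.

fathead minnows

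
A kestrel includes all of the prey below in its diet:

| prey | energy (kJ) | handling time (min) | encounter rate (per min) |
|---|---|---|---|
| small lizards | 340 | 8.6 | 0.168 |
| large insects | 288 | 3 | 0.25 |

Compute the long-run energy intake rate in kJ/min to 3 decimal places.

R = (0.168×340 + 0.25×288) / (1 + 0.168×8.6 + 0.25×3) = 129.1/3.195 = 40.42 kJ/min.

40.416 kJ/min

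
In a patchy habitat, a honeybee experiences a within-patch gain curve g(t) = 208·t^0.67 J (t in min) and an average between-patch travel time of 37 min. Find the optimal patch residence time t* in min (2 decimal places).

75.12 min

By the marginal value theorem, leave when the instantaneous gain rate g'(t) equals the habitat-wide average g(t)/(T + t).
g'(t) = 0.67·208·t^-0.33. Setting 0.67·208·t^-0.33 = 208·t^0.67/(37+t) gives 0.67(37+t) = t, so 0.33·t = 0.67×37.
t* = 0.67×37/0.33 = 75.12 min.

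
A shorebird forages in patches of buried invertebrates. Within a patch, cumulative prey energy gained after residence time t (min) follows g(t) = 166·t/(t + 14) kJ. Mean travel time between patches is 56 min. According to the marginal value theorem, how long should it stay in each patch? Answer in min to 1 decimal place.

28.0 min

By the marginal value theorem, leave when the instantaneous gain rate g'(t) equals the habitat-wide average g(t)/(T + t).
g'(t) = 166·14/(t + 14)². Setting 166·14/(t+14)² = 166t/[(t+14)(56+t)] gives 14(56+t) = t(t+14), so t² = 14×56 = 784.
t* = √784 = 28 min.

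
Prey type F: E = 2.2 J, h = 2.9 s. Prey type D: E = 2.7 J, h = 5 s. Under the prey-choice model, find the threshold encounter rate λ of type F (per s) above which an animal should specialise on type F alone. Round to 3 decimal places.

At the threshold, the rate on type F alone equals the profitability of type D: λ·2.2/(1 + λ·2.9) = 2.7/5 = 0.54.
Rearranging, λ(2.2 − 0.54×2.9) = 0.54, so λ = 0.54/0.634 = 0.8517 per s.

0.852 per s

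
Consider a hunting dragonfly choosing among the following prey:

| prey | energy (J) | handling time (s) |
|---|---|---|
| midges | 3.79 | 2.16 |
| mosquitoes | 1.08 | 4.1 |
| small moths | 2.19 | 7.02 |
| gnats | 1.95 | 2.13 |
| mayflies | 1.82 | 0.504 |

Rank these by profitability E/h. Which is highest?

Profitability E/h (J/s): midges = 3.79/2.16 = 1.75, mosquitoes = 1.08/4.1 = 0.263, small moths = 2.19/7.02 = 0.312, gnats = 1.95/2.13 = 0.915, mayflies = 1.82/0.504 = 3.61.
Ranked: mayflies > midges > gnats > small moths > mosquitoes.

mayflies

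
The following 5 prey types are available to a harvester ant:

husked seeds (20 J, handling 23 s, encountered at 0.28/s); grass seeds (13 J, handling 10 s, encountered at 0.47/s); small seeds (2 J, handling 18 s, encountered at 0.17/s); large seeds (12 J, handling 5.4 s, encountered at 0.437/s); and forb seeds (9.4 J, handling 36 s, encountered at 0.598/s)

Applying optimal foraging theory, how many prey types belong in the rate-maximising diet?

1

Rank by E/h (J/s): large seeds 2.22, grass seeds 1.3, husked seeds 0.87, forb seeds 0.261, small seeds 0.111. Include each in turn until the next type's E/h falls below the running intake rate.
Rate on top 1: 1.561. grass seeds: 1.3 < 1.561 → exclude; stop.
Optimal diet: large seeds — 1 of 5 types.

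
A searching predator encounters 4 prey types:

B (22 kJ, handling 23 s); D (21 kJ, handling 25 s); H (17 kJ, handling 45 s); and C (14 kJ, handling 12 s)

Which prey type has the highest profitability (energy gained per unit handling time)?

In descending order of E/h:
C: 14/12 = 1.17 kJ/s
B: 22/23 = 0.957 kJ/s
D: 21/25 = 0.84 kJ/s
H: 17/45 = 0.378 kJ/s

C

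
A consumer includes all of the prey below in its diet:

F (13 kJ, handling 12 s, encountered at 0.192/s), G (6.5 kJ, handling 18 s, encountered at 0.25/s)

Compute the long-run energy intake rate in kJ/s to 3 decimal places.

R = Σλ_iE_i / (1 + Σλ_ih_i)
Numerator: 0.192×13 + 0.25×6.5 = 4.121
Denominator: 1 + 0.192×12 + 0.25×18 = 7.804
R = 4.121/7.804 = 0.5281 kJ/s

0.528 kJ/s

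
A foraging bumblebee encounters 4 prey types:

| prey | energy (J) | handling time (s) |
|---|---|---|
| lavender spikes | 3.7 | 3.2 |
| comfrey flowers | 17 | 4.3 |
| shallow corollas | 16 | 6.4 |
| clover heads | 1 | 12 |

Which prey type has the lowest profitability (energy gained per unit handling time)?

Profitability E/h (J/s): lavender spikes = 3.7/3.2 = 1.16, comfrey flowers = 17/4.3 = 3.95, shallow corollas = 16/6.4 = 2.5, clover heads = 1/12 = 0.0833.
Ranked: comfrey flowers > shallow corollas > lavender spikes > clover heads.

clover heads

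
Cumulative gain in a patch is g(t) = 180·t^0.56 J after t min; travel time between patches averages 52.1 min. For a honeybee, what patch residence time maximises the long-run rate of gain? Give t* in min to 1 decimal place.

By the marginal value theorem, leave when the instantaneous gain rate g'(t) equals the habitat-wide average g(t)/(T + t).
g'(t) = 0.56·180·t^-0.44. Setting 0.56·180·t^-0.44 = 180·t^0.56/(52.1+t) gives 0.56(52.1+t) = t, so 0.44·t = 0.56×52.1.
t* = 0.56×52.1/0.44 = 66.31 min.

66.3 min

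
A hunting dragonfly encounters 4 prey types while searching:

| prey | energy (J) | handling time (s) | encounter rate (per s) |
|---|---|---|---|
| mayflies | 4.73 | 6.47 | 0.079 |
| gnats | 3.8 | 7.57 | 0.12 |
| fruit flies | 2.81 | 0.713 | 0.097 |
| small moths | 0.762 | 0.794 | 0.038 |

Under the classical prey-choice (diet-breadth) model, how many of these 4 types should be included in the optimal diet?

4

Profitabilities (E/h, J/s): fruit flies 3.94, small moths 0.96, mayflies 0.731, gnats 0.502. Add prey in this order while the next type's profitability exceeds the intake rate on those already taken.
Rate on top 1: 0.2549. small moths: 0.96 > 0.2549 → include.
Rate on top 2: 0.2743. mayflies: 0.731 > 0.2743 → include.
Rate on top 3: 0.4193. gnats: 0.502 > 0.4193 → include.
Optimal diet: fruit flies, small moths, mayflies, gnats — 4 of 4 types.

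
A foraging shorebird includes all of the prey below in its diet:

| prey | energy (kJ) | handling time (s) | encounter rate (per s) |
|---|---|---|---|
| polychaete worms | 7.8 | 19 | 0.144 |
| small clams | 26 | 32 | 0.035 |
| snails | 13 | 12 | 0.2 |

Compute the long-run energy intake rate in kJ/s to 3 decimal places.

0.639 kJ/s

R = (0.144×7.8 + 0.035×26 + 0.2×13) / (1 + 0.144×19 + 0.035×32 + 0.2×12) = 4.633/7.256 = 0.6385 kJ/s.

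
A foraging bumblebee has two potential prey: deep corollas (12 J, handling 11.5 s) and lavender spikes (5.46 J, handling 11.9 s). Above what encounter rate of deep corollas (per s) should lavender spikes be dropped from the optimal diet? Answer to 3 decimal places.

Drop lavender spikes once their profitability E₂/h₂ falls below the rate achievable on deep corollas alone: E₂/h₂ = λE₁/(1 + λh₁).
Solve for λ: λE₁h₂ = E₂(1 + λh₁) → λ(E₁h₂ − E₂h₁) = E₂ → λ = E₂/(E₁h₂ − E₂h₁).
λ = 5.46/(12×11.9 − 5.46×11.5) = 5.46/80.01 = 0.06824 per s.

0.068 per s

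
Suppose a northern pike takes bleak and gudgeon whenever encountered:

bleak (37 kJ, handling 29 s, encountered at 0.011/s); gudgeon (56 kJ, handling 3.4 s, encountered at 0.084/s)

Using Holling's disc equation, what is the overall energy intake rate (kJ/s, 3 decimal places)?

R = Σλ_iE_i / (1 + Σλ_ih_i)
Numerator: 0.011×37 + 0.084×56 = 5.111
Denominator: 1 + 0.011×29 + 0.084×3.4 = 1.605
R = 5.111/1.605 = 3.185 kJ/s

3.185 kJ/s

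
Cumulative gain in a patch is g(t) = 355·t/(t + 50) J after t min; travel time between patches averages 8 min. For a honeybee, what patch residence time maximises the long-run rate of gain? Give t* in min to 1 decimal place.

20.0 min

Maximise g(t)/(T+t): set derivative to zero → g'(t)(T+t) = g(t).
g'(t) = 355·50/(t + 50)². Setting 355·50/(t+50)² = 355t/[(t+50)(8+t)] gives 50(8+t) = t(t+50), so t² = 50×8 = 400.
t* = √400 = 20 min.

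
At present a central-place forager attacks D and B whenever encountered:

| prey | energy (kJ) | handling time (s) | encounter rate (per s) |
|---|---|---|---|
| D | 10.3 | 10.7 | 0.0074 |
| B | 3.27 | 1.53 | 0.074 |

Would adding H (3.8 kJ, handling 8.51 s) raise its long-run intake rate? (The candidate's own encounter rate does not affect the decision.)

Current rate: (0.0074×10.3 + 0.074×3.27)/(1 + 0.0074×10.7 + 0.074×1.53) = 0.2669 kJ/s.
H: E/h = 3.8/8.51 = 0.4465 kJ/s.
Since 0.4465 > R, including H increases the long-run rate.

Yes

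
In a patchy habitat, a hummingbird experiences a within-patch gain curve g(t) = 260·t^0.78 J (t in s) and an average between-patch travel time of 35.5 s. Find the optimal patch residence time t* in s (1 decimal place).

Maximise g(t)/(T+t): set derivative to zero → g'(t)(T+t) = g(t).
g'(t) = 0.78·260·t^-0.22. Setting 0.78·260·t^-0.22 = 260·t^0.78/(35.5+t) gives 0.78(35.5+t) = t, so 0.22·t = 0.78×35.5.
t* = 0.78×35.5/0.22 = 125.9 s.

125.9 s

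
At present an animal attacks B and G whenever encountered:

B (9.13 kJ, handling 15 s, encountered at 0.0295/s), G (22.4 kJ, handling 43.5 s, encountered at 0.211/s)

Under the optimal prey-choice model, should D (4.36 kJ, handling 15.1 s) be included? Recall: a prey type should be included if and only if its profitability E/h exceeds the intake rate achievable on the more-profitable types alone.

On B and G alone, R = ΣλE/(1+Σλh) = 4.996/10.62 = 0.4704 kJ/s.
Profitability of D: 4.36/15.1 = 0.2887 kJ/s.
0.2887 < 0.4704, so adding D would lower the average — exclude it.

No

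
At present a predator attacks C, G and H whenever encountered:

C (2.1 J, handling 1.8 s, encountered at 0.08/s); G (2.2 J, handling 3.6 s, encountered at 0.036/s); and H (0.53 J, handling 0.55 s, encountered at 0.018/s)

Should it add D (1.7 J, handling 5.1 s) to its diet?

Yes

On C, G and H alone, R = ΣλE/(1+Σλh) = 0.2567/1.284 = 0.2 J/s.
D: E/h = 1.7/5.1 = 0.3333 J/s.
0.3333 > 0.2, so adding D raises the average — include it.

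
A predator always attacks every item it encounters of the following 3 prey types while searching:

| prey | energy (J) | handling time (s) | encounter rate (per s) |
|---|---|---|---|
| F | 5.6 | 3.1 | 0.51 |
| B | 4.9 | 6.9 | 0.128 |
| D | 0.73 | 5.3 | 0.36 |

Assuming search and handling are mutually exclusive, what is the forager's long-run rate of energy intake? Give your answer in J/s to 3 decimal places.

Energy encountered per unit search time: 0.51×5.6 + 0.128×4.9 + 0.36×0.73 = 3.746 J/s.
Handling time per unit search time: 0.51×3.1 + 0.128×6.9 + 0.36×5.3 = 4.372.
Rate = 3.746/(1 + 4.372) = 0.6973 J/s.

0.697 J/s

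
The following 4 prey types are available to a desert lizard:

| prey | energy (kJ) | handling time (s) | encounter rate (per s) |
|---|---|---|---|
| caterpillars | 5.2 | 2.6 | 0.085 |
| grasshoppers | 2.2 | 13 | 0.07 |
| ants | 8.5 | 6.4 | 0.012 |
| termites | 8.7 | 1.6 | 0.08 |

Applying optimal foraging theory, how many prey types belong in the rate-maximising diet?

Rank by E/h (kJ/s): termites 5.44, caterpillars 2, ants 1.33, grasshoppers 0.169. Include each in turn until the next type's E/h falls below the running intake rate.
Rate on top 1: 0.617. caterpillars: 2 > 0.617 → include.
Rate on top 2: 0.8436. ants: 1.33 > 0.8436 → include.
Rate on top 3: 0.8697. grasshoppers: 0.169 < 0.8697 → exclude; stop.
Optimal diet: termites, caterpillars, ants — 3 of 4 types.

3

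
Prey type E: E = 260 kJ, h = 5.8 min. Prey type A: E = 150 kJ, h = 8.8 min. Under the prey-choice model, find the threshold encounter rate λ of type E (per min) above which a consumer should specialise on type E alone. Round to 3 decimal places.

0.106 per min

The zero-one rule: include type A iff E₂/h₂ > λE₁/(1+λh₁). Equality gives the switch point.
λE₁h₂ = E₂ + λE₂h₁ ⇒ λ = E₂/(E₁h₂ − E₂h₁) = 150/(2288 − 870) = 0.1058 per min.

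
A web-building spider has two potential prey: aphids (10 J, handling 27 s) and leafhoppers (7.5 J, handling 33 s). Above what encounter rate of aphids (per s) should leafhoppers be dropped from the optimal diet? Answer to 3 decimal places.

0.059 per s

Drop leafhoppers once their profitability E₂/h₂ falls below the rate achievable on aphids alone: E₂/h₂ = λE₁/(1 + λh₁).
Solve for λ: λE₁h₂ = E₂(1 + λh₁) → λ(E₁h₂ − E₂h₁) = E₂ → λ = E₂/(E₁h₂ − E₂h₁).
λ = 7.5/(10×33 − 7.5×27) = 7.5/127.5 = 0.05882 per s.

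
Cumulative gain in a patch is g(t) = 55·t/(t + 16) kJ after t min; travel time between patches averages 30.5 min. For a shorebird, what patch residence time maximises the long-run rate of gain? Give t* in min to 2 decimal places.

Maximise g(t)/(T+t): set derivative to zero → g'(t)(T+t) = g(t).
g'(t) = 55·16/(t + 16)². Setting 55·16/(t+16)² = 55t/[(t+16)(30.5+t)] gives 16(30.5+t) = t(t+16), so t² = 16×30.5 = 488.
t* = √488 = 22.09 min.

22.09 min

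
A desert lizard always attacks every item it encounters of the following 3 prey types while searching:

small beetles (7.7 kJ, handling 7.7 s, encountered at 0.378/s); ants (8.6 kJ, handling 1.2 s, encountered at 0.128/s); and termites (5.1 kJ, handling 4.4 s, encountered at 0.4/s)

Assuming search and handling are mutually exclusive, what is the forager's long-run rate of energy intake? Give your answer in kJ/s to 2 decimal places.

R = (0.378×7.7 + 0.128×8.6 + 0.4×5.1) / (1 + 0.378×7.7 + 0.128×1.2 + 0.4×4.4) = 6.051/5.824 = 1.039 kJ/s.

1.04 kJ/s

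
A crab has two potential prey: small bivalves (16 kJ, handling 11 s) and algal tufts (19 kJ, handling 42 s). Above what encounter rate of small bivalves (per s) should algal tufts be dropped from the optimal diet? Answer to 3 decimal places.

Drop algal tufts once their profitability E₂/h₂ falls below the rate achievable on small bivalves alone: E₂/h₂ = λE₁/(1 + λh₁).
Solve for λ: λE₁h₂ = E₂(1 + λh₁) → λ(E₁h₂ − E₂h₁) = E₂ → λ = E₂/(E₁h₂ − E₂h₁).
λ = 19/(16×42 − 19×11) = 19/463 = 0.04104 per s.

0.041 per s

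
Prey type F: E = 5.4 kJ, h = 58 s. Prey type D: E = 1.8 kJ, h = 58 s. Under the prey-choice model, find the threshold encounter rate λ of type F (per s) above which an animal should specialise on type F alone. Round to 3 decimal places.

At the threshold, the rate on type F alone equals the profitability of type D: λ·5.4/(1 + λ·58) = 1.8/58 = 0.03103.
Rearranging, λ(5.4 − 0.03103×58) = 0.03103, so λ = 0.03103/3.6 = 0.008621 per s.

0.009 per s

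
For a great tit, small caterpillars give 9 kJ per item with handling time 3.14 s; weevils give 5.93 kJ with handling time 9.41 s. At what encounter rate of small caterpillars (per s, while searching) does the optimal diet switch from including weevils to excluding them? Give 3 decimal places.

0.090 per s

At the threshold, the rate on small caterpillars alone equals the profitability of weevils: λ·9/(1 + λ·3.14) = 5.93/9.41 = 0.6302.
Rearranging, λ(9 − 0.6302×3.14) = 0.6302, so λ = 0.6302/7.021 = 0.08975 per s.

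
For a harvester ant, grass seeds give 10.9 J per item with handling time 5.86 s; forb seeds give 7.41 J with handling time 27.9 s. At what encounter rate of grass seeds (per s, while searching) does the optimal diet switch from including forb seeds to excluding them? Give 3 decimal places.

The zero-one rule: include forb seeds iff E₂/h₂ > λE₁/(1+λh₁). Equality gives the switch point.
λE₁h₂ = E₂ + λE₂h₁ ⇒ λ = E₂/(E₁h₂ − E₂h₁) = 7.41/(304.1 − 43.42) = 0.02842 per s.

0.028 per s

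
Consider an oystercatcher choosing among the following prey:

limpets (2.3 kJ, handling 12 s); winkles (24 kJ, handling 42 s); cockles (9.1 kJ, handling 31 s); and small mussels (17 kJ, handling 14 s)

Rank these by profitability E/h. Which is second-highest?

winkles

Profitability E/h (kJ/s): limpets = 2.3/12 = 0.192, winkles = 24/42 = 0.571, cockles = 9.1/31 = 0.294, small mussels = 17/14 = 1.21.
Ranked: small mussels > winkles > cockles > limpets.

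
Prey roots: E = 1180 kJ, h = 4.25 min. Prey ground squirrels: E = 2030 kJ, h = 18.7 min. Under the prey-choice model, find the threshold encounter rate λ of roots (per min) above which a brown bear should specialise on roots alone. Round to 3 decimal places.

Drop ground squirrels once their profitability E₂/h₂ falls below the rate achievable on roots alone: E₂/h₂ = λE₁/(1 + λh₁).
Solve for λ: λE₁h₂ = E₂(1 + λh₁) → λ(E₁h₂ − E₂h₁) = E₂ → λ = E₂/(E₁h₂ − E₂h₁).
λ = 2030/(1180×18.7 − 2030×4.25) = 2030/1.344e+04 = 0.1511 per min.

0.151 per min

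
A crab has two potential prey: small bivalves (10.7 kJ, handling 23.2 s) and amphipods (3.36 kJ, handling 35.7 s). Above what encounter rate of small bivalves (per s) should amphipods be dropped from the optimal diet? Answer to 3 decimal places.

Drop amphipods once their profitability E₂/h₂ falls below the rate achievable on small bivalves alone: E₂/h₂ = λE₁/(1 + λh₁).
Solve for λ: λE₁h₂ = E₂(1 + λh₁) → λ(E₁h₂ − E₂h₁) = E₂ → λ = E₂/(E₁h₂ − E₂h₁).
λ = 3.36/(10.7×35.7 − 3.36×23.2) = 3.36/304 = 0.01105 per s.

0.011 per s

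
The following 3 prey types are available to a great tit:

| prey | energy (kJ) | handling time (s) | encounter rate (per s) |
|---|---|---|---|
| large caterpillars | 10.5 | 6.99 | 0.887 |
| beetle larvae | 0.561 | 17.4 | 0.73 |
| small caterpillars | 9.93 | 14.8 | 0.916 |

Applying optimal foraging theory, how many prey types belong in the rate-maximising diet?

Profitabilities (E/h, kJ/s): large caterpillars 1.5, small caterpillars 0.671, beetle larvae 0.0322. Add prey in this order while the next type's profitability exceeds the intake rate on those already taken.
Rate on top 1: 1.294. small caterpillars: 0.671 < 1.294 → exclude; stop.
Optimal diet: large caterpillars — 1 of 3 types.

1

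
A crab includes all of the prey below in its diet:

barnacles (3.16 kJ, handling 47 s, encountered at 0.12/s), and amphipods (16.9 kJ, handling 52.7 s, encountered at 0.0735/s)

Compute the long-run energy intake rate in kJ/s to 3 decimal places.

0.154 kJ/s

R = (0.12×3.16 + 0.0735×16.9) / (1 + 0.12×47 + 0.0735×52.7) = 1.621/10.51 = 0.1542 kJ/s.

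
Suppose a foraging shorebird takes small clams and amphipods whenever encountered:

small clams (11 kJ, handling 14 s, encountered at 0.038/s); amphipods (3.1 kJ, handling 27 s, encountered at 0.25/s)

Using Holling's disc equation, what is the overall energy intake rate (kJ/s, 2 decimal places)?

Energy encountered per unit search time: 0.038×11 + 0.25×3.1 = 1.193 kJ/s.
Handling time per unit search time: 0.038×14 + 0.25×27 = 7.282.
Rate = 1.193/(1 + 7.282) = 0.144 kJ/s.

0.14 kJ/s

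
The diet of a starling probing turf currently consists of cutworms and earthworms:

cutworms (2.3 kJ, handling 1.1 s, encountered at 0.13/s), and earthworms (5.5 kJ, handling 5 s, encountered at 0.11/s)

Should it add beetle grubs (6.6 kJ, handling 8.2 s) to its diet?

Yes

Current rate: (0.13×2.3 + 0.11×5.5)/(1 + 0.13×1.1 + 0.11×5) = 0.534 kJ/s.
beetle grubs: E/h = 6.6/8.2 = 0.8049 kJ/s.
Since 0.8049 > R, including beetle grubs increases the long-run rate.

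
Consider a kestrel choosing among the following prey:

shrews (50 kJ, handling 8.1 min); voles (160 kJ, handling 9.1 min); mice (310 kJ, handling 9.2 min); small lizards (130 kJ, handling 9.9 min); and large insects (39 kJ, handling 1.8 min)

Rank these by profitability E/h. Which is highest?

In descending order of E/h:
mice: 310/9.2 = 33.7 kJ/min
large insects: 39/1.8 = 21.7 kJ/min
voles: 160/9.1 = 17.6 kJ/min
small lizards: 130/9.9 = 13.1 kJ/min
shrews: 50/8.1 = 6.17 kJ/min

mice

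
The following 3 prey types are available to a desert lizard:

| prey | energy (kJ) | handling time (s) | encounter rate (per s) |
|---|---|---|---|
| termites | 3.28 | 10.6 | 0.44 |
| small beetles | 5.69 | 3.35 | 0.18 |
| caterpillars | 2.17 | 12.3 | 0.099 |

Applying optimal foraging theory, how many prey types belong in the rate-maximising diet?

Rank by E/h (kJ/s): small beetles 1.7, termites 0.309, caterpillars 0.176. Include each in turn until the next type's E/h falls below the running intake rate.
Rate on top 1: 0.6389. termites: 0.309 < 0.6389 → exclude; stop.
Optimal diet: small beetles — 1 of 3 types.

1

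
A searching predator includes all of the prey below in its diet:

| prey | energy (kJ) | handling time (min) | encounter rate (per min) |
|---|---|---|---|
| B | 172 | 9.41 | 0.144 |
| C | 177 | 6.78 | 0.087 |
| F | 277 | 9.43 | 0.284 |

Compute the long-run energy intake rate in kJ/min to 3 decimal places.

21.134 kJ/min

Energy encountered per unit search time: 0.144×172 + 0.087×177 + 0.284×277 = 118.8 kJ/min.
Handling time per unit search time: 0.144×9.41 + 0.087×6.78 + 0.284×9.43 = 4.623.
Rate = 118.8/(1 + 4.623) = 21.13 kJ/min.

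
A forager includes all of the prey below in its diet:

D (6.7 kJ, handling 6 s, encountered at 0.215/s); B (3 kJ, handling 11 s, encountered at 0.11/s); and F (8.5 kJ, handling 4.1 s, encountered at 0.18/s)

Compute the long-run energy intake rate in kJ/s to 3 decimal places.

0.779 kJ/s

R = Σλ_iE_i / (1 + Σλ_ih_i)
Numerator: 0.215×6.7 + 0.11×3 + 0.18×8.5 = 3.3
Denominator: 1 + 0.215×6 + 0.11×11 + 0.18×4.1 = 4.238
R = 3.3/4.238 = 0.7788 kJ/s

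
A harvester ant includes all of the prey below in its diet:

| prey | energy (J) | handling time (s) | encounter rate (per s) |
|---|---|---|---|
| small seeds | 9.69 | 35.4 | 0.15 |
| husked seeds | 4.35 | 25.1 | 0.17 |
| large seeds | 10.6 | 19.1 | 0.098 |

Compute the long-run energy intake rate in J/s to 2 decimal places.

0.26 J/s

Energy encountered per unit search time: 0.15×9.69 + 0.17×4.35 + 0.098×10.6 = 3.232 J/s.
Handling time per unit search time: 0.15×35.4 + 0.17×25.1 + 0.098×19.1 = 11.45.
Rate = 3.232/(1 + 11.45) = 0.2596 J/s.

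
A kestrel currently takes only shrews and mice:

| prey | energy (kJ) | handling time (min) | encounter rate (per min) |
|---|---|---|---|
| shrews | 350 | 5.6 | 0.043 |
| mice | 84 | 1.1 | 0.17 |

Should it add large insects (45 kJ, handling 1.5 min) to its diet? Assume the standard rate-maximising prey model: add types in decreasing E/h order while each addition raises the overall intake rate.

Yes

Intake rate on the current diet: R = (0.043×350 + 0.17×84) / (1 + 0.043×5.6 + 0.17×1.1) = 29.33/1.428 = 20.54 kJ/min.
large insects: E/h = 45/1.5 = 30 kJ/min.
Since 30 > R, including large insects increases the long-run rate.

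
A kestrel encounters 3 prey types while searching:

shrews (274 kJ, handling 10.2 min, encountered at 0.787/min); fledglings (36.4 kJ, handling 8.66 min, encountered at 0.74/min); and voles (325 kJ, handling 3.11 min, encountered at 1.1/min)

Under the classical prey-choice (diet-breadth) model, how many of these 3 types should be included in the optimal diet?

1

E/h in descending order: voles 105, shrews 26.9, fledglings 4.2 kJ/min. The optimal diet is the largest prefix of this list for which every included type satisfies E_i/h_i > R on the types above it.
Rate on top 1: 80.86. shrews: 26.9 < 80.86 → exclude; stop.
Optimal diet: voles — 1 of 3 types.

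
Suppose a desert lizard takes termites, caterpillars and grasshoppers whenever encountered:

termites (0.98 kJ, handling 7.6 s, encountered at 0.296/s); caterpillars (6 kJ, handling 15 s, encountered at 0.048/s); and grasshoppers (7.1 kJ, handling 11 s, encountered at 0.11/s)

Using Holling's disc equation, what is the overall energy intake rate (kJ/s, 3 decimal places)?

0.262 kJ/s

Energy encountered per unit search time: 0.296×0.98 + 0.048×6 + 0.11×7.1 = 1.359 kJ/s.
Handling time per unit search time: 0.296×7.6 + 0.048×15 + 0.11×11 = 4.18.
Rate = 1.359/(1 + 4.18) = 0.2624 kJ/s.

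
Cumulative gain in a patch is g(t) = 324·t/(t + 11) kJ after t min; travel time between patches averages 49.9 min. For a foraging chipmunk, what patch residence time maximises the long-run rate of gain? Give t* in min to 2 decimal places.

Optimal t* satisfies g'(t*) = g(t*)/(T + t*).
g'(t) = 324·11/(t + 11)². Setting 324·11/(t+11)² = 324t/[(t+11)(49.9+t)] gives 11(49.9+t) = t(t+11), so t² = 11×49.9 = 548.9.
t* = √548.9 = 23.43 min.

23.43 min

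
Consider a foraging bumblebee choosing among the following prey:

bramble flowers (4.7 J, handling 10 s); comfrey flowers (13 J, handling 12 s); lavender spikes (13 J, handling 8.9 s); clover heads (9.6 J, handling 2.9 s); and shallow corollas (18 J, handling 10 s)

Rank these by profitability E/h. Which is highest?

Profitability E/h (J/s): bramble flowers = 4.7/10 = 0.47, comfrey flowers = 13/12 = 1.08, lavender spikes = 13/8.9 = 1.46, clover heads = 9.6/2.9 = 3.31, shallow corollas = 18/10 = 1.8.
Ranked: clover heads > shallow corollas > lavender spikes > comfrey flowers > bramble flowers.

clover heads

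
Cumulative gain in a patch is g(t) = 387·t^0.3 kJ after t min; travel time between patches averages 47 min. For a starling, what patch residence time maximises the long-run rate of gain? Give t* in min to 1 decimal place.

20.1 min

By the marginal value theorem, leave when the instantaneous gain rate g'(t) equals the habitat-wide average g(t)/(T + t).
g'(t) = 0.3·387·t^-0.7. Setting 0.3·387·t^-0.7 = 387·t^0.3/(47+t) gives 0.3(47+t) = t, so 0.70·t = 0.3×47.
t* = 0.3×47/0.70 = 20.14 min.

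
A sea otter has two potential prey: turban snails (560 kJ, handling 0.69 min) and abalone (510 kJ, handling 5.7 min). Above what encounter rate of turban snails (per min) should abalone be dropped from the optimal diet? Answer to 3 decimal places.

0.180 per min

The zero-one rule: include abalone iff E₂/h₂ > λE₁/(1+λh₁). Equality gives the switch point.
λE₁h₂ = E₂ + λE₂h₁ ⇒ λ = E₂/(E₁h₂ − E₂h₁) = 510/(3192 − 351.9) = 0.1796 per min.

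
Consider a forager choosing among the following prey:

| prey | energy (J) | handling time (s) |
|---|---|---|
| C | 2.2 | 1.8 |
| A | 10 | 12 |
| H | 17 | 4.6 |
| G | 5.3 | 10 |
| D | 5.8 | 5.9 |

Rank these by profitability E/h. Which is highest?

Profitability E/h (J/s): C = 2.2/1.8 = 1.22, A = 10/12 = 0.833, H = 17/4.6 = 3.7, G = 5.3/10 = 0.53, D = 5.8/5.9 = 0.983.
Ranked: H > C > D > A > G.

H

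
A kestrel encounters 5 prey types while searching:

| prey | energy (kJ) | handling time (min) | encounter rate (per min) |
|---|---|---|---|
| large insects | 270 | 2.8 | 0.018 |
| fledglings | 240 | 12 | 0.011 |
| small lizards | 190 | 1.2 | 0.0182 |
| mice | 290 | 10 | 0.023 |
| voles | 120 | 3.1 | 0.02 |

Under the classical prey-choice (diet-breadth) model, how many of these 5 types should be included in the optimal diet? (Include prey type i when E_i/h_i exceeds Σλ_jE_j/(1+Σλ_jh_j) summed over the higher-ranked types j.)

Profitabilities (E/h, kJ/min): small lizards 158, large insects 96.4, voles 38.7, mice 29, fledglings 20. Add prey in this order while the next type's profitability exceeds the intake rate on those already taken.
Rate on top 1: 3.384. large insects: 96.4 > 3.384 → include.
Rate on top 2: 7.758. voles: 38.7 > 7.758 → include.
Rate on top 3: 9.449. mice: 29 > 9.449 → include.
Rate on top 4: 12.75. fledglings: 20 > 12.75 → include.
Optimal diet: small lizards, large insects, voles, mice, fledglings — 5 of 5 types.

5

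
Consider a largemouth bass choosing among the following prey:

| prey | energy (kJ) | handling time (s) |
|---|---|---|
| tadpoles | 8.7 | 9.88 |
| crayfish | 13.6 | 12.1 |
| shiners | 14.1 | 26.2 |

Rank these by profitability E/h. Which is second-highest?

In descending order of E/h:
crayfish: 13.6/12.1 = 1.12 kJ/s
tadpoles: 8.7/9.88 = 0.881 kJ/s
shiners: 14.1/26.2 = 0.538 kJ/s

tadpoles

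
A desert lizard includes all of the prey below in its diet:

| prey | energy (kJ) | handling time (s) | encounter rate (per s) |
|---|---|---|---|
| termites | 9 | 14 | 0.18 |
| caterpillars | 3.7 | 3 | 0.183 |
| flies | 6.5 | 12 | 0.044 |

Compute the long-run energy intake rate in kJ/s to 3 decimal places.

0.562 kJ/s

R = (0.18×9 + 0.183×3.7 + 0.044×6.5) / (1 + 0.18×14 + 0.183×3 + 0.044×12) = 2.583/4.597 = 0.5619 kJ/s.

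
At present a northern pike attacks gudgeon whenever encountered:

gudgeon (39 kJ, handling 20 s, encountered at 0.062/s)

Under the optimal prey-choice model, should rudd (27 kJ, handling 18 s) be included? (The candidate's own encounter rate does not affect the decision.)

Yes

Current rate: (0.062×39)/(1 + 0.062×20) = 1.079 kJ/s.
Profitability of rudd: 27/18 = 1.5 kJ/s.
Since 1.5 > R, including rudd increases the long-run rate.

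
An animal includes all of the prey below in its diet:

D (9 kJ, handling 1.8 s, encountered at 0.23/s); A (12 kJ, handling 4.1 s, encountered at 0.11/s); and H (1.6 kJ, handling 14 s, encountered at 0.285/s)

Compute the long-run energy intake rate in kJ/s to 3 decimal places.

0.657 kJ/s

R = (0.23×9 + 0.11×12 + 0.285×1.6) / (1 + 0.23×1.8 + 0.11×4.1 + 0.285×14) = 3.846/5.855 = 0.6569 kJ/s.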